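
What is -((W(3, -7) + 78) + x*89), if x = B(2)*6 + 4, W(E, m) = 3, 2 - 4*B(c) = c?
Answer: -437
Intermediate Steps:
B(c) = ½ - c/4
x = 4 (x = (½ - ¼*2)*6 + 4 = (½ - ½)*6 + 4 = 0*6 + 4 = 0 + 4 = 4)
-((W(3, -7) + 78) + x*89) = -((3 + 78) + 4*89) = -(81 + 356) = -1*437 = -437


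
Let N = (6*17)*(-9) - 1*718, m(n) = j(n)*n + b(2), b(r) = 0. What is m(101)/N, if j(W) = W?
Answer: -10201/1636 ≈ -6.2353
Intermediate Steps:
m(n) = n² (m(n) = n*n + 0 = n² + 0 = n²)
N = -1636 (N = 102*(-9) - 718 = -918 - 718 = -1636)
m(101)/N = 101²/(-1636) = 10201*(-1/1636) = -10201/1636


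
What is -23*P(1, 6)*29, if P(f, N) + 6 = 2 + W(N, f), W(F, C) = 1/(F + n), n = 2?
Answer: 20677/8 ≈ 2584.6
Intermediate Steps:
W(F, C) = 1/(2 + F) (W(F, C) = 1/(F + 2) = 1/(2 + F))
P(f, N) = -4 + 1/(2 + N) (P(f, N) = -6 + (2 + 1/(2 + N)) = -4 + 1/(2 + N))
-23*P(1, 6)*29 = -23*(-7 - 4*6)/(2 + 6)*29 = -23*(-7 - 24)/8*29 = -23*(-31)/8*29 = -23*(-31/8)*29 = (713/8)*29 = 20677/8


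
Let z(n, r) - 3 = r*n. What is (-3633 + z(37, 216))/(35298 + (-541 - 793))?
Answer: 2181/16982 ≈ 0.12843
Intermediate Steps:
z(n, r) = 3 + n*r (z(n, r) = 3 + r*n = 3 + n*r)
(-3633 + z(37, 216))/(35298 + (-541 - 793)) = (-3633 + (3 + 37*216))/(35298 + (-541 - 793)) = (-3633 + (3 + 7992))/(35298 - 1334) = (-3633 + 7995)/33964 = 4362*(1/33964) = 2181/16982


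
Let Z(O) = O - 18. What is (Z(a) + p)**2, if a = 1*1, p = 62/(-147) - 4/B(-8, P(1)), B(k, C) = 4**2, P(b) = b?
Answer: 107972881/345744 ≈ 312.29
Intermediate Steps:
B(k, C) = 16
p = -395/588 (p = 62/(-147) - 4/16 = 62*(-1/147) - 4*1/16 = -62/147 - 1/4 = -395/588 ≈ -0.67177)
a = 1
Z(O) = -18 + O
(Z(a) + p)**2 = ((-18 + 1) - 395/588)**2 = (-17 - 395/588)**2 = (-10391/588)**2 = 107972881/345744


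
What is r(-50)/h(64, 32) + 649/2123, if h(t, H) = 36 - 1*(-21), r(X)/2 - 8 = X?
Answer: -4283/3667 ≈ -1.1680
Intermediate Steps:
r(X) = 16 + 2*X
h(t, H) = 57 (h(t, H) = 36 + 21 = 57)
r(-50)/h(64, 32) + 649/2123 = (16 + 2*(-50))/57 + 649/2123 = (16 - 100)*(1/57) + 649*(1/2123) = -84*1/57 + 59/193 = -28/19 + 59/193 = -4283/3667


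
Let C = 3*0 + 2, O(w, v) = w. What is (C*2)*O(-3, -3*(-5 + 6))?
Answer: -12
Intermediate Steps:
C = 2 (C = 0 + 2 = 2)
(C*2)*O(-3, -3*(-5 + 6)) = (2*2)*(-3) = 4*(-3) = -12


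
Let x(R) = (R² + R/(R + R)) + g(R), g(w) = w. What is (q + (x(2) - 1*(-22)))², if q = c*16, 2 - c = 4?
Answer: 49/4 ≈ 12.250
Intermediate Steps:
c = -2 (c = 2 - 1*4 = 2 - 4 = -2)
x(R) = ½ + R + R² (x(R) = (R² + R/(R + R)) + R = (R² + R/((2*R))) + R = (R² + (1/(2*R))*R) + R = (R² + ½) + R = (½ + R²) + R = ½ + R + R²)
q = -32 (q = -2*16 = -32)
(q + (x(2) - 1*(-22)))² = (-32 + ((½ + 2 + 2²) - 1*(-22)))² = (-32 + ((½ + 2 + 4) + 22))² = (-32 + (13/2 + 22))² = (-32 + 57/2)² = (-7/2)² = 49/4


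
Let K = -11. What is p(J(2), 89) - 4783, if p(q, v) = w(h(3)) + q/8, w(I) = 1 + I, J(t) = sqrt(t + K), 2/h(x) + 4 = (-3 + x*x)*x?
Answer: -33473/7 + 3*I/8 ≈ -4781.9 + 0.375*I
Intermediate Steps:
h(x) = 2/(-4 + x*(-3 + x**2)) (h(x) = 2/(-4 + (-3 + x*x)*x) = 2/(-4 + (-3 + x**2)*x) = 2/(-4 + x*(-3 + x**2)))
J(t) = sqrt(-11 + t) (J(t) = sqrt(t - 11) = sqrt(-11 + t))
p(q, v) = 8/7 + q/8 (p(q, v) = (1 + 2/(-4 + 3**3 - 3*3)) + q/8 = (1 + 2/(-4 + 27 - 9)) + q*(1/8) = (1 + 2/14) + q/8 = (1 + 2*(1/14)) + q/8 = (1 + 1/7) + q/8 = 8/7 + q/8)
p(J(2), 89) - 4783 = (8/7 + sqrt(-11 + 2)/8) - 4783 = (8/7 + sqrt(-9)/8) - 4783 = (8/7 + (3*I)/8) - 4783 = (8/7 + 3*I/8) - 4783 = -33473/7 + 3*I/8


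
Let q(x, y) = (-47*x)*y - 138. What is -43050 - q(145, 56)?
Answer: 338728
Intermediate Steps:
q(x, y) = -138 - 47*x*y (q(x, y) = -47*x*y - 138 = -138 - 47*x*y)
-43050 - q(145, 56) = -43050 - (-138 - 47*145*56) = -43050 - (-138 - 381640) = -43050 - 1*(-381778) = -43050 + 381778 = 338728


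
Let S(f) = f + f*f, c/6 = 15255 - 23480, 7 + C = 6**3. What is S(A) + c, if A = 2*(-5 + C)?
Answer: 117522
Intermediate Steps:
C = 209 (C = -7 + 6**3 = -7 + 216 = 209)
c = -49350 (c = 6*(15255 - 23480) = 6*(-8225) = -49350)
A = 408 (A = 2*(-5 + 209) = 2*204 = 408)
S(f) = f + f**2
S(A) + c = 408*(1 + 408) - 49350 = 408*409 - 49350 = 166872 - 49350 = 117522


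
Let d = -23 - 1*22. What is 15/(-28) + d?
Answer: -1275/28 ≈ -45.536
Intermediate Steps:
d = -45 (d = -23 - 22 = -45)
15/(-28) + d = 15/(-28) - 45 = 15*(-1/28) - 45 = -15/28 - 45 = -1275/28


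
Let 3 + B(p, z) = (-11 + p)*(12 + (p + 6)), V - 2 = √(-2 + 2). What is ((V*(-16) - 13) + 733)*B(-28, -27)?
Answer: 266256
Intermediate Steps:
V = 2 (V = 2 + √(-2 + 2) = 2 + √0 = 2 + 0 = 2)
B(p, z) = -3 + (-11 + p)*(18 + p) (B(p, z) = -3 + (-11 + p)*(12 + (p + 6)) = -3 + (-11 + p)*(12 + (6 + p)) = -3 + (-11 + p)*(18 + p))
((V*(-16) - 13) + 733)*B(-28, -27) = ((2*(-16) - 13) + 733)*(-201 + (-28)² + 7*(-28)) = ((-32 - 13) + 733)*(-201 + 784 - 196) = (-45 + 733)*387 = 688*387 = 266256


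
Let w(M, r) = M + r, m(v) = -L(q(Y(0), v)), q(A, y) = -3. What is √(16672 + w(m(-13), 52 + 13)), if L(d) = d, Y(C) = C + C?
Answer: 6*√465 ≈ 129.38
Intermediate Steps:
Y(C) = 2*C
m(v) = 3 (m(v) = -1*(-3) = 3)
√(16672 + w(m(-13), 52 + 13)) = √(16672 + (3 + (52 + 13))) = √(16672 + (3 + 65)) = √(16672 + 68) = √16740 = 6*√465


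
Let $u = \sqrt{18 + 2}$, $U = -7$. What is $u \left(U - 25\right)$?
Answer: $- 64 \sqrt{5} \approx -143.11$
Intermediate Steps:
$u = 2 \sqrt{5}$ ($u = \sqrt{20} = 2 \sqrt{5} \approx 4.4721$)
$u \left(U - 25\right) = 2 \sqrt{5} \left(-7 - 25\right) = 2 \sqrt{5} \left(-32\right) = - 64 \sqrt{5}$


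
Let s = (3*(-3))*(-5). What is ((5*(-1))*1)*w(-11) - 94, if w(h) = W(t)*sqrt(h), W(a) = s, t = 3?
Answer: -94 - 225*I*sqrt(11) ≈ -94.0 - 746.24*I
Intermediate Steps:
s = 45 (s = -9*(-5) = 45)
W(a) = 45
w(h) = 45*sqrt(h)
((5*(-1))*1)*w(-11) - 94 = ((5*(-1))*1)*(45*sqrt(-11)) - 94 = (-5*1)*(45*(I*sqrt(11))) - 94 = -225*I*sqrt(11) - 94 = -94 - 225*I*sqrt(11)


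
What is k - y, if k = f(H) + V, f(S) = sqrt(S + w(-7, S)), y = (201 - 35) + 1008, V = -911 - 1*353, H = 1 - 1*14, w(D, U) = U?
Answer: -2438 + I*sqrt(26) ≈ -2438.0 + 5.099*I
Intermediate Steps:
H = -13 (H = 1 - 14 = -13)
V = -1264 (V = -911 - 353 = -1264)
y = 1174 (y = 166 + 1008 = 1174)
f(S) = sqrt(2)*sqrt(S) (f(S) = sqrt(S + S) = sqrt(2*S) = sqrt(2)*sqrt(S))
k = -1264 + I*sqrt(26) (k = sqrt(2)*sqrt(-13) - 1264 = sqrt(2)*(I*sqrt(13)) - 1264 = I*sqrt(26) - 1264 = -1264 + I*sqrt(26) ≈ -1264.0 + 5.099*I)
k - y = (-1264 + I*sqrt(26)) - 1*1174 = (-1264 + I*sqrt(26)) - 1174 = -2438 + I*sqrt(26)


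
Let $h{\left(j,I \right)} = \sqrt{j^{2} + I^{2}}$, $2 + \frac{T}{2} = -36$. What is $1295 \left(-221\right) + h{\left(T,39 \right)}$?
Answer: $-286195 + \sqrt{7297} \approx -2.8611 \cdot 10^{5}$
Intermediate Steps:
$T = -76$ ($T = -4 + 2 \left(-36\right) = -4 - 72 = -76$)
$h{\left(j,I \right)} = \sqrt{I^{2} + j^{2}}$
$1295 \left(-221\right) + h{\left(T,39 \right)} = 1295 \left(-221\right) + \sqrt{39^{2} + \left(-76\right)^{2}} = -286195 + \sqrt{1521 + 5776} = -286195 + \sqrt{7297}$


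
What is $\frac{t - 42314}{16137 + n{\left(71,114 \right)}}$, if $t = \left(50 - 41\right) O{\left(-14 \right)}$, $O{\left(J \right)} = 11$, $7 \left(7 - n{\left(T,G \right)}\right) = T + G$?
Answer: $- \frac{295505}{112823} \approx -2.6192$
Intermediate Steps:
$n{\left(T,G \right)} = 7 - \frac{G}{7} - \frac{T}{7}$ ($n{\left(T,G \right)} = 7 - \frac{T + G}{7} = 7 - \frac{G + T}{7} = 7 - \left(\frac{G}{7} + \frac{T}{7}\right) = 7 - \frac{G}{7} - \frac{T}{7}$)
$t = 99$ ($t = \left(50 - 41\right) 11 = 9 \cdot 11 = 99$)
$\frac{t - 42314}{16137 + n{\left(71,114 \right)}} = \frac{99 - 42314}{16137 - \frac{136}{7}} = - \frac{42215}{16137 - \frac{136}{7}} = - \frac{42215}{\frac{112823}{7}} = \left(-42215\right) \frac{7}{112823} = - \frac{295505}{112823}$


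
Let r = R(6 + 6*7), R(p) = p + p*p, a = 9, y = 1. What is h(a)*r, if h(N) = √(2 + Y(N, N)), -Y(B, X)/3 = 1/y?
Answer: 2352*I ≈ 2352.0*I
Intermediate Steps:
Y(B, X) = -3 (Y(B, X) = -3/1 = -3)
h(N) = I (h(N) = √(2 - 3) = √(-1) = I)
R(p) = p + p²
r = 2352 (r = (6 + 6*7)*(1 + (6 + 6*7)) = (6 + 42)*(1 + (6 + 42)) = 48*(1 + 48) = 48*49 = 2352)
h(a)*r = I*2352 = 2352*I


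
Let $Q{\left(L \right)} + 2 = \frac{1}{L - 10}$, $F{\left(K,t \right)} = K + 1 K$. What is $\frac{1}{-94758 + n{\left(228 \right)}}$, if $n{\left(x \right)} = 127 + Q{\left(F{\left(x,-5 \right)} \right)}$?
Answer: $- \frac{446}{42206317} \approx -1.0567 \cdot 10^{-5}$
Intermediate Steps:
$F{\left(K,t \right)} = 2 K$ ($F{\left(K,t \right)} = K + K = 2 K$)
$Q{\left(L \right)} = -2 + \frac{1}{-10 + L}$ ($Q{\left(L \right)} = -2 + \frac{1}{L - 10} = -2 + \frac{1}{-10 + L}$)
$n{\left(x \right)} = 127 + \frac{21 - 4 x}{-10 + 2 x}$ ($n{\left(x \right)} = 127 + \frac{21 - 2 \cdot 2 x}{-10 + 2 x} = 127 + \frac{21 - 4 x}{-10 + 2 x}$)
$\frac{1}{-94758 + n{\left(228 \right)}} = \frac{1}{-94758 + \frac{-1249 + 250 \cdot 228}{2 \left(-5 + 228\right)}} = \frac{1}{-94758 + \frac{-1249 + 57000}{2 \cdot 223}} = \frac{1}{-94758 + \frac{1}{2} \cdot \frac{1}{223} \cdot 55751} = \frac{1}{-94758 + \frac{55751}{446}} = \frac{1}{- \frac{42206317}{446}} = - \frac{446}{42206317}$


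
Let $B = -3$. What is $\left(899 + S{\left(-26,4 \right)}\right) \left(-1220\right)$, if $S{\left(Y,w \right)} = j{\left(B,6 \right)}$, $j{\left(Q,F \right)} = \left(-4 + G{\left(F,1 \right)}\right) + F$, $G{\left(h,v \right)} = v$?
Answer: $-1100440$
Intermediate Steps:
$j{\left(Q,F \right)} = -3 + F$ ($j{\left(Q,F \right)} = \left(-4 + 1\right) + F = -3 + F$)
$S{\left(Y,w \right)} = 3$ ($S{\left(Y,w \right)} = -3 + 6 = 3$)
$\left(899 + S{\left(-26,4 \right)}\right) \left(-1220\right) = \left(899 + 3\right) \left(-1220\right) = 902 \left(-1220\right) = -1100440$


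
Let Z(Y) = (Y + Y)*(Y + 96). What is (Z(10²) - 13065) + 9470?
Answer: 35605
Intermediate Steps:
Z(Y) = 2*Y*(96 + Y) (Z(Y) = (2*Y)*(96 + Y) = 2*Y*(96 + Y))
(Z(10²) - 13065) + 9470 = (2*10²*(96 + 10²) - 13065) + 9470 = (2*100*(96 + 100) - 13065) + 9470 = (2*100*196 - 13065) + 9470 = (39200 - 13065) + 9470 = 26135 + 9470 = 35605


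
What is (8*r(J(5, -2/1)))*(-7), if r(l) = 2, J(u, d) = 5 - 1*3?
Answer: -112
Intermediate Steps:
J(u, d) = 2 (J(u, d) = 5 - 3 = 2)
(8*r(J(5, -2/1)))*(-7) = (8*2)*(-7) = 16*(-7) = -112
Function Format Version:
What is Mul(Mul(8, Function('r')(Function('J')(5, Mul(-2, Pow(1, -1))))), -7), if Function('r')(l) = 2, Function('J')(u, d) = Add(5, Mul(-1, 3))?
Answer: -112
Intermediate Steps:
Function('J')(u, d) = 2 (Function('J')(u, d) = Add(5, -3) = 2)
Mul(Mul(8, Function('r')(Function('J')(5, Mul(-2, Pow(1, -1))))), -7) = Mul(Mul(8, 2), -7) = Mul(16, -7) = -112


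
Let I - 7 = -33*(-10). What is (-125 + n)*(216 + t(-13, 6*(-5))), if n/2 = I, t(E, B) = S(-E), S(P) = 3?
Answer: 120231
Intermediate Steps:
t(E, B) = 3
I = 337 (I = 7 - 33*(-10) = 7 + 330 = 337)
n = 674 (n = 2*337 = 674)
(-125 + n)*(216 + t(-13, 6*(-5))) = (-125 + 674)*(216 + 3) = 549*219 = 120231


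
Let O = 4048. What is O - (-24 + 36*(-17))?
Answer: 4684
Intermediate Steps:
O - (-24 + 36*(-17)) = 4048 - (-24 + 36*(-17)) = 4048 - (-24 - 612) = 4048 - 1*(-636) = 4048 + 636 = 4684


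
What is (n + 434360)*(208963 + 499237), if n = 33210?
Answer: 331133074000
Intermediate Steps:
(n + 434360)*(208963 + 499237) = (33210 + 434360)*(208963 + 499237) = 467570*708200 = 331133074000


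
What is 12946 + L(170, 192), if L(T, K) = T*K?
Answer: 45586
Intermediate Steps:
L(T, K) = K*T
12946 + L(170, 192) = 12946 + 192*170 = 12946 + 32640 = 45586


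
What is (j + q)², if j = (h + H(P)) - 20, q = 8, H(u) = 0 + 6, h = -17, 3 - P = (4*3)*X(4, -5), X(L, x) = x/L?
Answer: 529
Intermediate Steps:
P = 18 (P = 3 - 4*3*(-5/4) = 3 - 12*(-5*¼) = 3 - 12*(-5)/4 = 3 - 1*(-15) = 3 + 15 = 18)
H(u) = 6
j = -31 (j = (-17 + 6) - 20 = -11 - 20 = -31)
(j + q)² = (-31 + 8)² = (-23)² = 529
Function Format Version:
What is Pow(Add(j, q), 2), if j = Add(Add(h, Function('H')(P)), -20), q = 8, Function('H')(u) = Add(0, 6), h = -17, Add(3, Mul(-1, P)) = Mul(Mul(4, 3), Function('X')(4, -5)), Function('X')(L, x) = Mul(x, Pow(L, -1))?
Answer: 529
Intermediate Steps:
P = 18 (P = Add(3, Mul(-1, Mul(Mul(4, 3), Mul(-5, Pow(4, -1))))) = Add(3, Mul(-1, Mul(12, Mul(-5, Rational(1, 4))))) = Add(3, Mul(-1, Mul(12, Rational(-5, 4)))) = Add(3, Mul(-1, -15)) = Add(3, 15) = 18)
Function('H')(u) = 6
j = -31 (j = Add(Add(-17, 6), -20) = Add(-11, -20) = -31)
Pow(Add(j, q), 2) = Pow(Add(-31, 8), 2) = Pow(-23, 2) = 529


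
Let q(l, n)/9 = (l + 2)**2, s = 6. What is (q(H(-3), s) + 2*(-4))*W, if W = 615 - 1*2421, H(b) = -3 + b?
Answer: -245616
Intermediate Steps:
q(l, n) = 9*(2 + l)**2 (q(l, n) = 9*(l + 2)**2 = 9*(2 + l)**2)
W = -1806 (W = 615 - 2421 = -1806)
(q(H(-3), s) + 2*(-4))*W = (9*(2 + (-3 - 3))**2 + 2*(-4))*(-1806) = (9*(2 - 6)**2 - 8)*(-1806) = (9*(-4)**2 - 8)*(-1806) = (9*16 - 8)*(-1806) = (144 - 8)*(-1806) = 136*(-1806) = -245616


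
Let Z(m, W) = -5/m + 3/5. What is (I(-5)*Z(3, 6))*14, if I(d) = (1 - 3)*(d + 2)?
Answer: -448/5 ≈ -89.600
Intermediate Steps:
Z(m, W) = 3/5 - 5/m (Z(m, W) = -5/m + 3*(1/5) = -5/m + 3/5 = 3/5 - 5/m)
I(d) = -4 - 2*d (I(d) = -2*(2 + d) = -4 - 2*d)
(I(-5)*Z(3, 6))*14 = ((-4 - 2*(-5))*(3/5 - 5/3))*14 = ((-4 + 10)*(3/5 - 5*1/3))*14 = (6*(3/5 - 5/3))*14 = (6*(-16/15))*14 = -32/5*14 = -448/5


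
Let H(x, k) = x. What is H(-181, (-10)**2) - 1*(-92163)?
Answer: 91982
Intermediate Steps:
H(-181, (-10)**2) - 1*(-92163) = -181 - 1*(-92163) = -181 + 92163 = 91982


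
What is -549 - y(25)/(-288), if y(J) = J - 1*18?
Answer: -158105/288 ≈ -548.98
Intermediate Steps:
y(J) = -18 + J (y(J) = J - 18 = -18 + J)
-549 - y(25)/(-288) = -549 - (-18 + 25)/(-288) = -549 - 7*(-1)/288 = -549 - 1*(-7/288) = -549 + 7/288 = -158105/288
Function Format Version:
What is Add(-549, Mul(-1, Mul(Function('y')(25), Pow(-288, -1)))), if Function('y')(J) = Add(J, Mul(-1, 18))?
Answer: Rational(-158105, 288) ≈ -548.98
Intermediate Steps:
Function('y')(J) = Add(-18, J) (Function('y')(J) = Add(J, -18) = Add(-18, J))
Add(-549, Mul(-1, Mul(Function('y')(25), Pow(-288, -1)))) = Add(-549, Mul(-1, Mul(Add(-18, 25), Pow(-288, -1)))) = Add(-549, Mul(-1, Mul(7, Rational(-1, 288)))) = Add(-549, Mul(-1, Rational(-7, 288))) = Add(-549, Rational(7, 288)) = Rational(-158105, 288)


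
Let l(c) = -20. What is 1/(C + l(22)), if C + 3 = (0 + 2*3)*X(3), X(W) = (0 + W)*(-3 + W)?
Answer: -1/23 ≈ -0.043478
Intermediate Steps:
X(W) = W*(-3 + W)
C = -3 (C = -3 + (0 + 2*3)*(3*(-3 + 3)) = -3 + (0 + 6)*(3*0) = -3 + 6*0 = -3 + 0 = -3)
1/(C + l(22)) = 1/(-3 - 20) = 1/(-23) = -1/23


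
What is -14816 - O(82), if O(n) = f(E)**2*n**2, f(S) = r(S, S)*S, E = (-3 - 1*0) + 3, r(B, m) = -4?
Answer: -14816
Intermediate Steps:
E = 0 (E = (-3 + 0) + 3 = -3 + 3 = 0)
f(S) = -4*S
O(n) = 0 (O(n) = (-4*0)**2*n**2 = 0**2*n**2 = 0*n**2 = 0)
-14816 - O(82) = -14816 - 1*0 = -14816 + 0 = -14816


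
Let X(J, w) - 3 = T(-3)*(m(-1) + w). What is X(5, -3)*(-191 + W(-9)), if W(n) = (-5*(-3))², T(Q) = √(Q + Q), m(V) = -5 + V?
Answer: 102 - 306*I*√6 ≈ 102.0 - 749.54*I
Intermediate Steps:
T(Q) = √2*√Q (T(Q) = √(2*Q) = √2*√Q)
W(n) = 225 (W(n) = 15² = 225)
X(J, w) = 3 + I*√6*(-6 + w) (X(J, w) = 3 + (√2*√(-3))*((-5 - 1) + w) = 3 + (√2*(I*√3))*(-6 + w) = 3 + (I*√6)*(-6 + w) = 3 + I*√6*(-6 + w))
X(5, -3)*(-191 + W(-9)) = (3 - 6*I*√6 + I*(-3)*√6)*(-191 + 225) = (3 - 6*I*√6 - 3*I*√6)*34 = (3 - 9*I*√6)*34 = 102 - 306*I*√6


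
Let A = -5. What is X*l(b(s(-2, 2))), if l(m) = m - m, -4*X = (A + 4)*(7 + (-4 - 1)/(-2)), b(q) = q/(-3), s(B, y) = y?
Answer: 0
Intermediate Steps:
b(q) = -q/3 (b(q) = q*(-⅓) = -q/3)
X = 19/8 (X = -(-5 + 4)*(7 + (-4 - 1)/(-2))/4 = -(-1)*(7 - 5*(-½))/4 = -(-1)*(7 + 5/2)/4 = -(-1)*19/(4*2) = -¼*(-19/2) = 19/8 ≈ 2.3750)
l(m) = 0
X*l(b(s(-2, 2))) = (19/8)*0 = 0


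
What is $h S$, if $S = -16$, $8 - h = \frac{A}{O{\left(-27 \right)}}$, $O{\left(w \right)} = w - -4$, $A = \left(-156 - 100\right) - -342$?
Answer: $- \frac{4320}{23} \approx -187.83$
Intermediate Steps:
$A = 86$ ($A = \left(-156 - 100\right) + 342 = -256 + 342 = 86$)
$O{\left(w \right)} = 4 + w$ ($O{\left(w \right)} = w + 4 = 4 + w$)
$h = \frac{270}{23}$ ($h = 8 - \frac{86}{4 - 27} = 8 - \frac{86}{-23} = 8 - 86 \left(- \frac{1}{23}\right) = 8 - - \frac{86}{23} = 8 + \frac{86}{23} = \frac{270}{23} \approx 11.739$)
$h S = \frac{270}{23} \left(-16\right) = - \frac{4320}{23}$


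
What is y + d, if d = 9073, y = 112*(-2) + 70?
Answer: 8919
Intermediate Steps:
y = -154 (y = -224 + 70 = -154)
y + d = -154 + 9073 = 8919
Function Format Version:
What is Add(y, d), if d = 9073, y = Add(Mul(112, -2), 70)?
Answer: 8919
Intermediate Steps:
y = -154 (y = Add(-224, 70) = -154)
Add(y, d) = Add(-154, 9073) = 8919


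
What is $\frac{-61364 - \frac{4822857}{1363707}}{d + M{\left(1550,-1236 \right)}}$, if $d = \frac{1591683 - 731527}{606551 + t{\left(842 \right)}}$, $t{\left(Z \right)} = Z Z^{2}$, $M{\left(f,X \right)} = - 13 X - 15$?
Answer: $- \frac{5556413810286515555}{1453490295810037429} \approx -3.8228$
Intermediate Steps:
$M{\left(f,X \right)} = -15 - 13 X$
$t{\left(Z \right)} = Z^{3}$
$d = \frac{860156}{597554239}$ ($d = \frac{1591683 - 731527}{606551 + 842^{3}} = \frac{860156}{606551 + 596947688} = \frac{860156}{597554239} \approx 0.0014395$)
$\frac{-61364 - \frac{4822857}{1363707}}{d + M{\left(1550,-1236 \right)}} = \frac{-61364 - \frac{4822857}{1363707}}{\frac{860156}{597554239} - -16053} = \frac{-61364 - \frac{535873}{151523}}{\frac{860156}{597554239} + \left(-15 + 16068\right)} = \frac{-61364 - \frac{535873}{151523}}{\frac{860156}{597554239} + 16053} = - \frac{9298593245}{151523 \cdot \frac{9592539058823}{597554239}} = \left(- \frac{9298593245}{151523}\right) \frac{597554239}{9592539058823} = - \frac{5556413810286515555}{1453490295810037429}$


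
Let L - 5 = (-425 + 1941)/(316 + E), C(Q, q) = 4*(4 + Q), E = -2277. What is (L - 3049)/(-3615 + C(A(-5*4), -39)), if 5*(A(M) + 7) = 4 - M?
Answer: 29854000/35374479 ≈ 0.84394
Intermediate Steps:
A(M) = -31/5 - M/5 (A(M) = -7 + (4 - M)/5 = -7 + (4/5 - M/5) = -31/5 - M/5)
C(Q, q) = 16 + 4*Q
L = 8289/1961 (L = 5 + (-425 + 1941)/(316 - 2277) = 5 + 1516/(-1961) = 5 + 1516*(-1/1961) = 5 - 1516/1961 = 8289/1961 ≈ 4.2269)
(L - 3049)/(-3615 + C(A(-5*4), -39)) = (8289/1961 - 3049)/(-3615 + (16 + 4*(-31/5 - (-1)*4))) = -5970800/(1961*(-3615 + (16 + 4*(-31/5 - 1/5*(-20))))) = -5970800/(1961*(-3615 + (16 + 4*(-31/5 + 4)))) = -5970800/(1961*(-3615 + (16 + 4*(-11/5)))) = -5970800/(1961*(-3615 + (16 - 44/5))) = -5970800/(1961*(-3615 + 36/5)) = -5970800/(1961*(-18039/5)) = -5970800/1961*(-5/18039) = 29854000/35374479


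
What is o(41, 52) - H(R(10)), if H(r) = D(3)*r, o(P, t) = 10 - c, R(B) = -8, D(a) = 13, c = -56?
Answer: 170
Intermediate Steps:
o(P, t) = 66 (o(P, t) = 10 - 1*(-56) = 10 + 56 = 66)
H(r) = 13*r
o(41, 52) - H(R(10)) = 66 - 13*(-8) = 66 - 1*(-104) = 66 + 104 = 170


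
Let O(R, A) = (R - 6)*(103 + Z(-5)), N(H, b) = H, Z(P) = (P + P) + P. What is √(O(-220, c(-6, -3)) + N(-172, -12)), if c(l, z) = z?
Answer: 2*I*√5015 ≈ 141.63*I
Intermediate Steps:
Z(P) = 3*P (Z(P) = 2*P + P = 3*P)
O(R, A) = -528 + 88*R (O(R, A) = (R - 6)*(103 + 3*(-5)) = (-6 + R)*(103 - 15) = (-6 + R)*88 = -528 + 88*R)
√(O(-220, c(-6, -3)) + N(-172, -12)) = √((-528 + 88*(-220)) - 172) = √((-528 - 19360) - 172) = √(-19888 - 172) = √(-20060) = 2*I*√5015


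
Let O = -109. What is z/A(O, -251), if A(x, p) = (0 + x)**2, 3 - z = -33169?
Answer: 33172/11881 ≈ 2.7920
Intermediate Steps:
z = 33172 (z = 3 - 1*(-33169) = 3 + 33169 = 33172)
A(x, p) = x**2
z/A(O, -251) = 33172/((-109)**2) = 33172/11881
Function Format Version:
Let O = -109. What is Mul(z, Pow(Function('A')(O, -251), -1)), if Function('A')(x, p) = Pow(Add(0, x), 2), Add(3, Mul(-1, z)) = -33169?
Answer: Rational(33172, 11881) ≈ 2.7920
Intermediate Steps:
z = 33172 (z = Add(3, Mul(-1, -33169)) = Add(3, 33169) = 33172)
Function('A')(x, p) = Pow(x, 2)
Mul(z, Pow(Function('A')(O, -251), -1)) = Mul(33172, Pow(Pow(-109, 2), -1)) = Mul(33172, Pow(11881, -1)) = Mul(33172, Rational(1, 11881)) = Rational(33172, 11881)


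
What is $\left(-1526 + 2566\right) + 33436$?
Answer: $34476$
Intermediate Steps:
$\left(-1526 + 2566\right) + 33436 = 1040 + 33436 = 34476$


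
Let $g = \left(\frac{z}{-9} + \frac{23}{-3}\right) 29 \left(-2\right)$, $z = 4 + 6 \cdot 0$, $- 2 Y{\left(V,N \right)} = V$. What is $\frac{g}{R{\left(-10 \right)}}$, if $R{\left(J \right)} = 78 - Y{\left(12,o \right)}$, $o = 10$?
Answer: $\frac{2117}{378} \approx 5.6005$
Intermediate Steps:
$Y{\left(V,N \right)} = - \frac{V}{2}$
$z = 4$ ($z = 4 + 0 = 4$)
$R{\left(J \right)} = 84$ ($R{\left(J \right)} = 78 - \left(- \frac{1}{2}\right) 12 = 78 - -6 = 78 + 6 = 84$)
$g = \frac{4234}{9}$ ($g = \left(\frac{4}{-9} + \frac{23}{-3}\right) 29 \left(-2\right) = \left(4 \left(- \frac{1}{9}\right) + 23 \left(- \frac{1}{3}\right)\right) 29 \left(-2\right) = \left(- \frac{4}{9} - \frac{23}{3}\right) 29 \left(-2\right) = \left(- \frac{73}{9}\right) 29 \left(-2\right) = \left(- \frac{2117}{9}\right) \left(-2\right) = \frac{4234}{9} \approx 470.44$)
$\frac{g}{R{\left(-10 \right)}} = \frac{4234}{9 \cdot 84} = \frac{4234}{9} \cdot \frac{1}{84} = \frac{2117}{378}$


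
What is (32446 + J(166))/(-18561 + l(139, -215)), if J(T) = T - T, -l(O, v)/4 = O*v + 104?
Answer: 32446/100563 ≈ 0.32264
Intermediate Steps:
l(O, v) = -416 - 4*O*v (l(O, v) = -4*(O*v + 104) = -4*(104 + O*v) = -416 - 4*O*v)
J(T) = 0
(32446 + J(166))/(-18561 + l(139, -215)) = (32446 + 0)/(-18561 + (-416 - 4*139*(-215))) = 32446/(-18561 + (-416 + 119540)) = 32446/(-18561 + 119124) = 32446/100563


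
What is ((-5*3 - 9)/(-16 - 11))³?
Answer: 512/729 ≈ 0.70233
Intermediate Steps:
((-5*3 - 9)/(-16 - 11))³ = ((-15 - 9)/(-27))³ = (-24*(-1/27))³ = (8/9)³ = 512/729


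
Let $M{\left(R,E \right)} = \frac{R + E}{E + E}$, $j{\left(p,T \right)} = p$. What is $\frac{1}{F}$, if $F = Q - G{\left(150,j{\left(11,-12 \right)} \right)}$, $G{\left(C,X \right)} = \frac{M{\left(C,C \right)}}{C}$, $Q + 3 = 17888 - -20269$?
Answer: $\frac{150}{5723099} \approx 2.621 \cdot 10^{-5}$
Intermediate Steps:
$M{\left(R,E \right)} = \frac{E + R}{2 E}$
$Q = 38154$ ($Q = -3 + \left(17888 - -20269\right) = -3 + \left(17888 + 20269\right) = -3 + 38157 = 38154$)
$G{\left(C,X \right)} = \frac{1}{C}$ ($G{\left(C,X \right)} = \frac{\frac{1}{2} \frac{1}{C} \left(C + C\right)}{C} = \frac{\frac{1}{2} \frac{1}{C} 2 C}{C} = 1 \frac{1}{C} = \frac{1}{C}$)
$F = \frac{5723099}{150}$ ($F = 38154 - \frac{1}{150} = \frac{5723099}{150} \approx 38154.0$)
$\frac{1}{F} = \frac{1}{\frac{5723099}{150}} = \frac{150}{5723099}$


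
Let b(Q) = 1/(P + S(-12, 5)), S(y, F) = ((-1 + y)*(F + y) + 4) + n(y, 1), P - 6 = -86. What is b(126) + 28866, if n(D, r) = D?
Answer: 86599/3 ≈ 28866.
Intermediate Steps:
P = -80 (P = 6 - 86 = -80)
S(y, F) = 4 + y + (-1 + y)*(F + y) (S(y, F) = ((-1 + y)*(F + y) + 4) + y = (4 + (-1 + y)*(F + y)) + y = 4 + y + (-1 + y)*(F + y))
b(Q) = ⅓ (b(Q) = 1/(-80 + (4 + (-12)² - 1*5 + 5*(-12))) = 1/(-80 + (4 + 144 - 5 - 60)) = 1/(-80 + 83) = 1/3 = ⅓)
b(126) + 28866 = ⅓ + 28866 = 86599/3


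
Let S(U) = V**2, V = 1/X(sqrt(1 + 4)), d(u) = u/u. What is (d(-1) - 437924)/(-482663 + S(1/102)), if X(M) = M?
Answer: 2189615/2413314 ≈ 0.90731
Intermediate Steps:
d(u) = 1
V = sqrt(5)/5 (V = 1/(sqrt(1 + 4)) = 1/(sqrt(5)) = sqrt(5)/5 ≈ 0.44721)
S(U) = 1/5 (S(U) = (sqrt(5)/5)**2 = 1/5)
(d(-1) - 437924)/(-482663 + S(1/102)) = (1 - 437924)/(-482663 + 1/5) = -437923/(-2413314/5) = -437923*(-5/2413314) = 2189615/2413314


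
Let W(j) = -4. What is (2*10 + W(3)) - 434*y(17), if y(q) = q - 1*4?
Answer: -5626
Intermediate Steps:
y(q) = -4 + q (y(q) = q - 4 = -4 + q)
(2*10 + W(3)) - 434*y(17) = (2*10 - 4) - 434*(-4 + 17) = (20 - 4) - 434*13 = 16 - 5642 = -5626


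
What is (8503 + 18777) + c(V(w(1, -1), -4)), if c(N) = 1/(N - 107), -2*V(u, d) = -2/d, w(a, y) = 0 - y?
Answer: 11703116/429 ≈ 27280.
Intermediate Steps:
w(a, y) = -y
V(u, d) = 1/d (V(u, d) = -(-1)/d = 1/d)
c(N) = 1/(-107 + N)
(8503 + 18777) + c(V(w(1, -1), -4)) = (8503 + 18777) + 1/(-107 + 1/(-4)) = 27280 + 1/(-107 - ¼) = 27280 + 1/(-429/4) = 27280 - 4/429 = 11703116/429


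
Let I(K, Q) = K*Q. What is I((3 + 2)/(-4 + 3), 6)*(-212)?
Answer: 6360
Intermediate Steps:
I((3 + 2)/(-4 + 3), 6)*(-212) = (((3 + 2)/(-4 + 3))*6)*(-212) = ((5/(-1))*6)*(-212) = ((5*(-1))*6)*(-212) = -5*6*(-212) = -30*(-212) = 6360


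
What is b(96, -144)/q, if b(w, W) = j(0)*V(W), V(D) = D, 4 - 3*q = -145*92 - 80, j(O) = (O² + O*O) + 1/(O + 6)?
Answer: -9/1678 ≈ -0.0053635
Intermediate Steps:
j(O) = 1/(6 + O) + 2*O² (j(O) = (O² + O²) + 1/(6 + O) = 2*O² + 1/(6 + O) = 1/(6 + O) + 2*O²)
q = 13424/3 (q = 4/3 - (-145*92 - 80)/3 = 4/3 - (-13340 - 80)/3 = 4/3 - ⅓*(-13420) = 4/3 + 13420/3 = 13424/3 ≈ 4474.7)
b(w, W) = W/6 (b(w, W) = ((1 + 2*0³ + 12*0²)/(6 + 0))*W = ((1 + 2*0 + 12*0)/6)*W = ((1 + 0 + 0)/6)*W = ((⅙)*1)*W = W/6)
b(96, -144)/q = ((⅙)*(-144))/(13424/3) = -24*3/13424 = -9/1678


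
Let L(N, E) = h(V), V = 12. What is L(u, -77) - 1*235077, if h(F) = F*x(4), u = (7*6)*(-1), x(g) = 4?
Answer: -235029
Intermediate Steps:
u = -42 (u = 42*(-1) = -42)
h(F) = 4*F (h(F) = F*4 = 4*F)
L(N, E) = 48 (L(N, E) = 4*12 = 48)
L(u, -77) - 1*235077 = 48 - 1*235077 = 48 - 235077 = -235029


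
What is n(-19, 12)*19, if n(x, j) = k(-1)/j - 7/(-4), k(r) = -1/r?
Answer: 209/6 ≈ 34.833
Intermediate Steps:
n(x, j) = 7/4 + 1/j (n(x, j) = (-1/(-1))/j - 7/(-4) = (-1*(-1))/j - 7*(-¼) = 1/j + 7/4 = 7/4 + 1/j)
n(-19, 12)*19 = (7/4 + 1/12)*19 = (11/6)*19 = 209/6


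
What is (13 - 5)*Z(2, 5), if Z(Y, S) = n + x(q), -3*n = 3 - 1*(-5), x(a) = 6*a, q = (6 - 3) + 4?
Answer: 944/3 ≈ 314.67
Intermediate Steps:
q = 7 (q = 3 + 4 = 7)
n = -8/3 (n = -(3 - 1*(-5))/3 = -(3 + 5)/3 = -⅓*8 = -8/3 ≈ -2.6667)
Z(Y, S) = 118/3 (Z(Y, S) = -8/3 + 6*7 = -8/3 + 42 = 118/3)
(13 - 5)*Z(2, 5) = (13 - 5)*(118/3) = 8*(118/3) = 944/3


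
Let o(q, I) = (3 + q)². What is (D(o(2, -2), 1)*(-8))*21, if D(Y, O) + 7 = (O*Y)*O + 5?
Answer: -3864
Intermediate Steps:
D(Y, O) = -2 + Y*O² (D(Y, O) = -7 + ((O*Y)*O + 5) = -7 + (Y*O² + 5) = -7 + (5 + Y*O²) = -2 + Y*O²)
(D(o(2, -2), 1)*(-8))*21 = ((-2 + (3 + 2)²*1²)*(-8))*21 = ((-2 + 5²*1)*(-8))*21 = ((-2 + 25*1)*(-8))*21 = ((-2 + 25)*(-8))*21 = (23*(-8))*21 = -184*21 = -3864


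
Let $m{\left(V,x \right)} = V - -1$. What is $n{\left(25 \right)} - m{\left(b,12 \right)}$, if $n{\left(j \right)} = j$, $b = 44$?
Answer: $-20$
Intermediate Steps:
$m{\left(V,x \right)} = 1 + V$ ($m{\left(V,x \right)} = V + 1 = 1 + V$)
$n{\left(25 \right)} - m{\left(b,12 \right)} = 25 - \left(1 + 44\right) = 25 - 45 = -20$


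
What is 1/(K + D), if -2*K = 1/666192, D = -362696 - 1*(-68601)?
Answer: -1332384/391847472481 ≈ -3.4003e-6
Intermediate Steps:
D = -294095 (D = -362696 + 68601 = -294095)
K = -1/1332384 (K = -½/666192 = -½*1/666192 = -1/1332384 ≈ -7.5053e-7)
1/(K + D) = 1/(-1/1332384 - 294095) = 1/(-391847472481/1332384) = -1332384/391847472481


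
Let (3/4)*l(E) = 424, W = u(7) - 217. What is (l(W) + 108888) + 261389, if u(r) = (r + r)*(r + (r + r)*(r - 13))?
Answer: 1112527/3 ≈ 3.7084e+5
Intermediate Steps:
u(r) = 2*r*(r + 2*r*(-13 + r)) (u(r) = (2*r)*(r + (2*r)*(-13 + r)) = (2*r)*(r + 2*r*(-13 + r)) = 2*r*(r + 2*r*(-13 + r)))
W = -1295 (W = 7²*(-50 + 4*7) - 217 = 49*(-50 + 28) - 217 = 49*(-22) - 217 = -1078 - 217 = -1295)
l(E) = 1696/3 (l(E) = (4/3)*424 = 1696/3)
(l(W) + 108888) + 261389 = (1696/3 + 108888) + 261389 = 328360/3 + 261389 = 1112527/3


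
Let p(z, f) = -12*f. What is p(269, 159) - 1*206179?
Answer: -208087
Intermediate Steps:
p(269, 159) - 1*206179 = -12*159 - 1*206179 = -1908 - 206179 = -208087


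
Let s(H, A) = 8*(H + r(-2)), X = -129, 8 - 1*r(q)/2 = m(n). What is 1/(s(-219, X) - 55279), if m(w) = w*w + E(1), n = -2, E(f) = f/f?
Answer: -1/56983 ≈ -1.7549e-5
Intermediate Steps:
E(f) = 1
m(w) = 1 + w**2 (m(w) = w*w + 1 = w**2 + 1 = 1 + w**2)
r(q) = 6 (r(q) = 16 - 2*(1 + (-2)**2) = 16 - 2*(1 + 4) = 16 - 2*5 = 16 - 10 = 6)
s(H, A) = 48 + 8*H (s(H, A) = 8*(H + 6) = 8*(6 + H) = 48 + 8*H)
1/(s(-219, X) - 55279) = 1/((48 + 8*(-219)) - 55279) = 1/((48 - 1752) - 55279) = 1/(-1704 - 55279) = 1/(-56983) = -1/56983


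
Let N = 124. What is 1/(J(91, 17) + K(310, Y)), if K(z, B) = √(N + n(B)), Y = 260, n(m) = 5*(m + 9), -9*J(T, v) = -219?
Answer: -219/7892 + 9*√1469/7892 ≈ 0.015959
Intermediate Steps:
J(T, v) = 73/3 (J(T, v) = -⅑*(-219) = 73/3)
n(m) = 45 + 5*m (n(m) = 5*(9 + m) = 45 + 5*m)
K(z, B) = √(169 + 5*B) (K(z, B) = √(124 + (45 + 5*B)) = √(169 + 5*B))
1/(J(91, 17) + K(310, Y)) = 1/(73/3 + √(169 + 5*260)) = 1/(73/3 + √(169 + 1300)) = 1/(73/3 + √1469)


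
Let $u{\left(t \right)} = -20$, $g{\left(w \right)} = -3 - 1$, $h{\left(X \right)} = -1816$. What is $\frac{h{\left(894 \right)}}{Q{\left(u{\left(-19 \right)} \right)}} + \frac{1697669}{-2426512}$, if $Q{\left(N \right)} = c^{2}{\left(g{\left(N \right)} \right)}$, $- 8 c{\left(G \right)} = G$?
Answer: $- \frac{17627880837}{2426512} \approx -7264.7$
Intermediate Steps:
$g{\left(w \right)} = -4$ ($g{\left(w \right)} = -3 - 1 = -4$)
$c{\left(G \right)} = - \frac{G}{8}$
$Q{\left(N \right)} = \frac{1}{4}$ ($Q{\left(N \right)} = \left(\left(- \frac{1}{8}\right) \left(-4\right)\right)^{2} = \left(\frac{1}{2}\right)^{2} = \frac{1}{4}$)
$\frac{h{\left(894 \right)}}{Q{\left(u{\left(-19 \right)} \right)}} + \frac{1697669}{-2426512} = - 1816 \frac{1}{\frac{1}{4}} + \frac{1697669}{-2426512} = \left(-1816\right) 4 + 1697669 \left(- \frac{1}{2426512}\right) = -7264 - \frac{1697669}{2426512} = - \frac{17627880837}{2426512}$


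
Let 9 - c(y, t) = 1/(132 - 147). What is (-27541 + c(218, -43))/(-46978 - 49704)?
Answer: 412979/1450230 ≈ 0.28477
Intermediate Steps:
c(y, t) = 136/15 (c(y, t) = 9 - 1/(132 - 147) = 9 - 1/(-15) = 9 - 1*(-1/15) = 9 + 1/15 = 136/15)
(-27541 + c(218, -43))/(-46978 - 49704) = (-27541 + 136/15)/(-46978 - 49704) = -412979/15/(-96682) = -412979/15*(-1/96682) = 412979/1450230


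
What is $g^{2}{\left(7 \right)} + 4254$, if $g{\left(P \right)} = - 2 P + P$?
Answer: $4303$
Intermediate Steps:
$g{\left(P \right)} = - P$
$g^{2}{\left(7 \right)} + 4254 = \left(\left(-1\right) 7\right)^{2} + 4254 = \left(-7\right)^{2} + 4254 = 49 + 4254 = 4303$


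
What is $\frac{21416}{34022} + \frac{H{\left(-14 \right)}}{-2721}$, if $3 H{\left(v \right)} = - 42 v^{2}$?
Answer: $\frac{75814652}{46286931} \approx 1.6379$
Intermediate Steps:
$H{\left(v \right)} = - 14 v^{2}$ ($H{\left(v \right)} = \frac{\left(-42\right) v^{2}}{3} = - 14 v^{2}$)
$\frac{21416}{34022} + \frac{H{\left(-14 \right)}}{-2721} = \frac{21416}{34022} + \frac{\left(-14\right) \left(-14\right)^{2}}{-2721} = 21416 \cdot \frac{1}{34022} + \left(-14\right) 196 \left(- \frac{1}{2721}\right) = \frac{10708}{17011} - - \frac{2744}{2721} = \frac{10708}{17011} + \frac{2744}{2721} = \frac{75814652}{46286931}$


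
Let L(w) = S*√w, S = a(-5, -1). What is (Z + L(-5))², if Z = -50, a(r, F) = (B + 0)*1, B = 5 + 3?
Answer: 2180 - 800*I*√5 ≈ 2180.0 - 1788.9*I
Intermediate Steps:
B = 8
a(r, F) = 8 (a(r, F) = (8 + 0)*1 = 8*1 = 8)
S = 8
L(w) = 8*√w
(Z + L(-5))² = (-50 + 8*√(-5))² = (-50 + 8*(I*√5))² = (-50 + 8*I*√5)²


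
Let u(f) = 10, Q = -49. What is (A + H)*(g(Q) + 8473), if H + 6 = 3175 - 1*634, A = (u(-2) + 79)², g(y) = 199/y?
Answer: 4339009968/49 ≈ 8.8551e+7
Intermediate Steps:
A = 7921 (A = (10 + 79)² = 89² = 7921)
H = 2535 (H = -6 + (3175 - 1*634) = -6 + (3175 - 634) = -6 + 2541 = 2535)
(A + H)*(g(Q) + 8473) = (7921 + 2535)*(199/(-49) + 8473) = 10456*(199*(-1/49) + 8473) = 10456*(-199/49 + 8473) = 10456*(414978/49) = 4339009968/49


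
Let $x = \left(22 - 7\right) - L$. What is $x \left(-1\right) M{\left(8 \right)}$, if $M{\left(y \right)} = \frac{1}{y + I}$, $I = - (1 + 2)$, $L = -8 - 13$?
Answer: $- \frac{36}{5} \approx -7.2$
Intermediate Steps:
$L = -21$ ($L = -8 - 13 = -21$)
$I = -3$ ($I = \left(-1\right) 3 = -3$)
$M{\left(y \right)} = \frac{1}{-3 + y}$ ($M{\left(y \right)} = \frac{1}{y - 3} = \frac{1}{-3 + y}$)
$x = 36$ ($x = \left(22 - 7\right) - -21 = 15 + 21 = 36$)
$x \left(-1\right) M{\left(8 \right)} = \frac{36 \left(-1\right)}{-3 + 8} = - \frac{36}{5}$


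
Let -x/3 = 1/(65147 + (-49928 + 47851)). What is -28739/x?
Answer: 1812568730/3 ≈ 6.0419e+8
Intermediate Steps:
x = -3/63070 (x = -3/(65147 + (-49928 + 47851)) = -3/(65147 - 2077) = -3/63070 ≈ -4.7566e-5)
-28739/x = -28739/(-3/63070) = -28739*(-63070/3) = 1812568730/3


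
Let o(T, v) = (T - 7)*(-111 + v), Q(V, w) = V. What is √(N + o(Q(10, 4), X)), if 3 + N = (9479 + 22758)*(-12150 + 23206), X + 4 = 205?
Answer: √356412539 ≈ 18879.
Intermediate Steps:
X = 201 (X = -4 + 205 = 201)
o(T, v) = (-111 + v)*(-7 + T) (o(T, v) = (-7 + T)*(-111 + v) = (-111 + v)*(-7 + T))
N = 356412269 (N = -3 + (9479 + 22758)*(-12150 + 23206) = -3 + 32237*11056 = -3 + 356412272 = 356412269)
√(N + o(Q(10, 4), X)) = √(356412269 + (777 - 111*10 - 7*201 + 10*201)) = √(356412269 + (777 - 1110 - 1407 + 2010)) = √(356412269 + 270) = √356412539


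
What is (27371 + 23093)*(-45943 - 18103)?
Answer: -3232017344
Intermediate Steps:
(27371 + 23093)*(-45943 - 18103) = 50464*(-64046) = -3232017344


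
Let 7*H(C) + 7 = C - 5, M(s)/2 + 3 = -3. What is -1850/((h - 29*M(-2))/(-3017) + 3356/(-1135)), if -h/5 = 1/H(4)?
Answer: 50679566000/84199981 ≈ 601.90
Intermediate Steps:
M(s) = -12 (M(s) = -6 + 2*(-3) = -6 - 6 = -12)
H(C) = -12/7 + C/7 (H(C) = -1 + (C - 5)/7 = -1 + (-5 + C)/7 = -1 + (-5/7 + C/7) = -12/7 + C/7)
h = 35/8 (h = -5/(-12/7 + (⅐)*4) = -5/(-12/7 + 4/7) = -5/(-8/7) = -5*(-7/8) = 35/8 ≈ 4.3750)
-1850/((h - 29*M(-2))/(-3017) + 3356/(-1135)) = -1850/((35/8 - 29*(-12))/(-3017) + 3356/(-1135)) = -1850/((35/8 + 348)*(-1/3017) + 3356*(-1/1135)) = -1850/((2819/8)*(-1/3017) - 3356/1135) = -1850/(-2819/24136 - 3356/1135) = -1850/(-84199981/27394360) = -1850*(-27394360/84199981) = 50679566000/84199981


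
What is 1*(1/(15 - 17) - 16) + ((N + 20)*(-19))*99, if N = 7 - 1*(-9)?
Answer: -135465/2 ≈ -67733.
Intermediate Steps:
N = 16 (N = 7 + 9 = 16)
1*(1/(15 - 17) - 16) + ((N + 20)*(-19))*99 = 1*(1/(15 - 17) - 16) + ((16 + 20)*(-19))*99 = 1*(1/(-2) - 16) + (36*(-19))*99 = 1*(-1/2 - 16) - 684*99 = 1*(-33/2) - 67716 = -33/2 - 67716 = -135465/2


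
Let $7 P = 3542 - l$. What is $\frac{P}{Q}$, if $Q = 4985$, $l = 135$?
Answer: $\frac{3407}{34895} \approx 0.097636$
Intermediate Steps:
$P = \frac{3407}{7}$ ($P = \frac{3542 - 135}{7} = \frac{1}{7} \cdot 3407 = \frac{3407}{7} \approx 486.71$)
$\frac{P}{Q} = \frac{3407}{7 \cdot 4985} = \frac{3407}{7} \cdot \frac{1}{4985} = \frac{3407}{34895}$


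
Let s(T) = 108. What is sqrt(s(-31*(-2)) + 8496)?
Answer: 6*sqrt(239) ≈ 92.758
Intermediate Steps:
sqrt(s(-31*(-2)) + 8496) = sqrt(108 + 8496) = sqrt(8604) = 6*sqrt(239)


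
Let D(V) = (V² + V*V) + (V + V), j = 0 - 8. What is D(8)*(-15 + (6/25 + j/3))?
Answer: -62736/25 ≈ -2509.4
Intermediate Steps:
j = -8
D(V) = 2*V + 2*V² (D(V) = (V² + V²) + 2*V = 2*V² + 2*V = 2*V + 2*V²)
D(8)*(-15 + (6/25 + j/3)) = (2*8*(1 + 8))*(-15 + (6/25 - 8/3)) = (2*8*9)*(-15 + (6*(1/25) - 8*⅓)) = 144*(-15 + (6/25 - 8/3)) = 144*(-15 - 182/75) = 144*(-1307/75) = -62736/25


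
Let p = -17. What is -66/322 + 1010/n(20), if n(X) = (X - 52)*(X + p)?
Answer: -82889/7728 ≈ -10.726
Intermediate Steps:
n(X) = (-52 + X)*(-17 + X) (n(X) = (X - 52)*(X - 17) = (-52 + X)*(-17 + X))
-66/322 + 1010/n(20) = -66/322 + 1010/(884 + 20**2 - 69*20) = -66*1/322 + 1010/(884 + 400 - 1380) = -33/161 + 1010/(-96) = -33/161 + 1010*(-1/96) = -33/161 - 505/48 = -82889/7728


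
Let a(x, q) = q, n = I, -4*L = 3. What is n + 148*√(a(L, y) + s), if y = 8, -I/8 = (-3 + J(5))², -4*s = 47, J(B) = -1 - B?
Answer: -648 + 74*I*√15 ≈ -648.0 + 286.6*I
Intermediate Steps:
s = -47/4 (s = -¼*47 = -47/4 ≈ -11.750)
L = -¾ (L = -¼*3 = -¾ ≈ -0.75000)
I = -648 (I = -8*(-3 + (-1 - 1*5))² = -8*(-3 + (-1 - 5))² = -8*(-3 - 6)² = -8*(-9)² = -8*81 = -648)
n = -648
n + 148*√(a(L, y) + s) = -648 + 148*√(8 - 47/4) = -648 + 148*√(-15/4) = -648 + 148*(I*√15/2) = -648 + 74*I*√15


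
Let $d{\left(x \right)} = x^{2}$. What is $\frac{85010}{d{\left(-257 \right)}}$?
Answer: $\frac{85010}{66049} \approx 1.2871$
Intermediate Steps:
$\frac{85010}{d{\left(-257 \right)}} = \frac{85010}{\left(-257\right)^{2}} = \frac{85010}{66049}$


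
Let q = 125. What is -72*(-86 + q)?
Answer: -2808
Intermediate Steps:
-72*(-86 + q) = -72*(-86 + 125) = -72*39 = -2808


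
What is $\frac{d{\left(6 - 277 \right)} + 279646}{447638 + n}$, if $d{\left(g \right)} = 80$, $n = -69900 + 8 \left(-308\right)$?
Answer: $\frac{139863}{187637} \approx 0.74539$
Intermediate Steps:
$n = -72364$ ($n = -69900 - 2464 = -72364$)
$\frac{d{\left(6 - 277 \right)} + 279646}{447638 + n} = \frac{80 + 279646}{447638 - 72364} = \frac{279726}{375274} = 279726 \cdot \frac{1}{375274} = \frac{139863}{187637}$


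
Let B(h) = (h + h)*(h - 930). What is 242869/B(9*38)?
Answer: -242869/402192 ≈ -0.60386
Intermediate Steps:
B(h) = 2*h*(-930 + h) (B(h) = (2*h)*(-930 + h) = 2*h*(-930 + h))
242869/B(9*38) = 242869/((2*(9*38)*(-930 + 9*38))) = 242869/((2*342*(-930 + 342))) = 242869/((2*342*(-588))) = 242869/(-402192) = 242869*(-1/402192) = -242869/402192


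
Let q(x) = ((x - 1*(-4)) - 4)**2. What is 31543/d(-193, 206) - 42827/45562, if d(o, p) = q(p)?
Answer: -190122203/966734516 ≈ -0.19666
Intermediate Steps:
q(x) = x**2 (q(x) = ((x + 4) - 4)**2 = ((4 + x) - 4)**2 = x**2)
d(o, p) = p**2
31543/d(-193, 206) - 42827/45562 = 31543/(206**2) - 42827/45562 = 31543/42436 - 42827*1/45562 = 31543*(1/42436) - 42827/45562 = 31543/42436 - 42827/45562 = -190122203/966734516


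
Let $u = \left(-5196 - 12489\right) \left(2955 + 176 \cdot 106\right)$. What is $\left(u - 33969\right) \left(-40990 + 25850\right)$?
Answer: $5786878990560$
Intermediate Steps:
$u = -382190535$ ($u = - 17685 \left(2955 + 18656\right) = \left(-17685\right) 21611 = -382190535$)
$\left(u - 33969\right) \left(-40990 + 25850\right) = \left(-382190535 - 33969\right) \left(-40990 + 25850\right) = \left(-382224504\right) \left(-15140\right) = 5786878990560$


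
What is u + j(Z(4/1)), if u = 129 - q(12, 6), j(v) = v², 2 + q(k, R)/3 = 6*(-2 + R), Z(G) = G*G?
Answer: 319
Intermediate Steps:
Z(G) = G²
q(k, R) = -42 + 18*R (q(k, R) = -6 + 3*(6*(-2 + R)) = -6 + 3*(-12 + 6*R) = -6 + (-36 + 18*R) = -42 + 18*R)
u = 63 (u = 129 - (-42 + 18*6) = 129 - (-42 + 108) = 129 - 1*66 = 129 - 66 = 63)
u + j(Z(4/1)) = 63 + ((4/1)²)² = 63 + ((4*1)²)² = 63 + (4²)² = 63 + 16² = 63 + 256 = 319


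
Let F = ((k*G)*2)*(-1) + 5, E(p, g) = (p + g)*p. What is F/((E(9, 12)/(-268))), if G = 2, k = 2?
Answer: 268/63 ≈ 4.2540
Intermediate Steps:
E(p, g) = p*(g + p) (E(p, g) = (g + p)*p = p*(g + p))
F = -3 (F = ((2*2)*2)*(-1) + 5 = (4*2)*(-1) + 5 = 8*(-1) + 5 = -8 + 5 = -3)
F/((E(9, 12)/(-268))) = -3*(-268/(9*(12 + 9))) = -3/((9*21)*(-1/268)) = -3/(189*(-1/268)) = -3/(-189/268) = -3*(-268/189) = 268/63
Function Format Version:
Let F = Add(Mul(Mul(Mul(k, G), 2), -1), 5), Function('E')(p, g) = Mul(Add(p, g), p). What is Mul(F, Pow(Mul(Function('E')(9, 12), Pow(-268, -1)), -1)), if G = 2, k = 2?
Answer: Rational(268, 63) ≈ 4.2540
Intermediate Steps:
Function('E')(p, g) = Mul(p, Add(g, p)) (Function('E')(p, g) = Mul(Add(g, p), p) = Mul(p, Add(g, p)))
F = -3 (F = Add(Mul(Mul(Mul(2, 2), 2), -1), 5) = Add(Mul(Mul(4, 2), -1), 5) = Add(Mul(8, -1), 5) = Add(-8, 5) = -3)
Mul(F, Pow(Mul(Function('E')(9, 12), Pow(-268, -1)), -1)) = Mul(-3, Pow(Mul(Mul(9, Add(12, 9)), Pow(-268, -1)), -1)) = Mul(-3, Pow(Mul(Mul(9, 21), Rational(-1, 268)), -1)) = Mul(-3, Pow(Mul(189, Rational(-1, 268)), -1)) = Mul(-3, Pow(Rational(-189, 268), -1)) = Mul(-3, Rational(-268, 189)) = Rational(268, 63)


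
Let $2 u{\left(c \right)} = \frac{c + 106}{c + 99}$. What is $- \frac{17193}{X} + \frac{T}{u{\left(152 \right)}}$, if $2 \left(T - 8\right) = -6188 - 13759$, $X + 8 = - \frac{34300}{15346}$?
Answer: $- \frac{9967908397}{562827} \approx -17710.0$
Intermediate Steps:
$u{\left(c \right)} = \frac{106 + c}{2 \left(99 + c\right)}$ ($u{\left(c \right)} = \frac{\left(c + 106\right) \frac{1}{c + 99}}{2} = \frac{\left(106 + c\right) \frac{1}{99 + c}}{2} = \frac{\frac{1}{99 + c} \left(106 + c\right)}{2} = \frac{106 + c}{2 \left(99 + c\right)}$)
$X = - \frac{78534}{7673}$ ($X = -8 - \frac{34300}{15346} = -8 - \frac{17150}{7673} = - \frac{78534}{7673} \approx -10.235$)
$T = - \frac{19931}{2}$ ($T = 8 + \frac{-6188 - 13759}{2} = 8 + \frac{1}{2} \left(-19947\right) = 8 - \frac{19947}{2} = - \frac{19931}{2} \approx -9965.5$)
$- \frac{17193}{X} + \frac{T}{u{\left(152 \right)}} = - \frac{17193}{- \frac{78534}{7673}} - \frac{19931}{2 \frac{106 + 152}{2 \left(99 + 152\right)}} = \left(-17193\right) \left(- \frac{7673}{78534}\right) - \frac{19931}{2 \cdot \frac{1}{2} \cdot \frac{1}{251} \cdot 258} = \frac{43973963}{26178} - \frac{19931}{2 \cdot \frac{1}{2} \cdot \frac{1}{251} \cdot 258} = \frac{43973963}{26178} - \frac{19931}{2 \cdot \frac{129}{251}} = \frac{43973963}{26178} - \frac{5002681}{258} = - \frac{9967908397}{562827}$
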